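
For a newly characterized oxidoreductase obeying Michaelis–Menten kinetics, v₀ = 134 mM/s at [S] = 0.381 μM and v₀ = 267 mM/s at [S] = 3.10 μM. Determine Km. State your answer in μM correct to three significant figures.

In reciprocal form, 1/v = (Km/Vmax)·(1/[S]) + 1/Vmax. The two points give (1/[S], 1/v) = (2.625, 0.007463) and (0.3226, 0.003745).
Slope = (0.007463 − 0.003745)/(2.625 − 0.3226) = 0.001615; intercept = 0.007463 − 0.001615×2.625 = 0.003224.
Vmax = 1/intercept = 310 mM/s; Km = slope × Vmax = 0.001615 × 310 = 0.501 μM.

0.501 μM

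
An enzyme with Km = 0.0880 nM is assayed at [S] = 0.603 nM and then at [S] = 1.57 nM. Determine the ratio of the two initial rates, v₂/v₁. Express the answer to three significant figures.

Since Vmax cancels, v₂/v₁ = [S]₂(Km+[S]₁) / [S]₁(Km+[S]₂).
= 1.57×(0.0880+0.603) / (0.603×(0.0880+1.57)) = 1.085/0.9998 = 1.09.

1.09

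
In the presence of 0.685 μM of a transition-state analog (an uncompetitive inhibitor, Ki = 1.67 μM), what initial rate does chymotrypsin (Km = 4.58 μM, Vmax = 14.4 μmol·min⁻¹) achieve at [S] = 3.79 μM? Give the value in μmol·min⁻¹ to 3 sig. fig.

With α = 1 + [I]/Ki = 1 + 0.685/1.67 = 1.410, the uncompetitive rate law is v = (Vmax/α)·[S] / (Km/α + [S]).
v = (14.4/1.410)×3.79 / (4.58/1.410 + 3.79) = 38.70/7.038 = 5.50 μmol·min⁻¹.

5.50 μmol·min⁻¹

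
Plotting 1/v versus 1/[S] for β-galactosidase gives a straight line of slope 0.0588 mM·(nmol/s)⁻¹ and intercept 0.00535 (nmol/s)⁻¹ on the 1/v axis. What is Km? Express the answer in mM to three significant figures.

11.0 mM

y-intercept = 1/Vmax ⇒ Vmax = 187 nmol/s; slope = Km/Vmax ⇒ Km = slope × Vmax.
Km = 0.0588 × 187 = 11.0 mM.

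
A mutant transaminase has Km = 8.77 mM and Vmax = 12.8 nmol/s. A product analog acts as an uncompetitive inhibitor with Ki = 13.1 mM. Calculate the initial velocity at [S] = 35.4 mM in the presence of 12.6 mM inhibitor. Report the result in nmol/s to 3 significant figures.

5.79 nmol/s

With α = 1 + [I]/Ki = 1 + 12.6/13.1 = 1.962, the uncompetitive rate law is v = (Vmax/α)·[S] / (Km/α + [S]).
v = (12.8/1.962)×35.4 / (8.77/1.962 + 35.4) = 231.0/39.87 = 5.79 nmol/s.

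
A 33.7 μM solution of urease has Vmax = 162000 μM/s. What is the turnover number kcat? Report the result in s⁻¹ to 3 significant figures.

4810 s⁻¹

kcat = Vmax/[E]total = 162000 μM/s / 33.7 μM = 4810 s⁻¹.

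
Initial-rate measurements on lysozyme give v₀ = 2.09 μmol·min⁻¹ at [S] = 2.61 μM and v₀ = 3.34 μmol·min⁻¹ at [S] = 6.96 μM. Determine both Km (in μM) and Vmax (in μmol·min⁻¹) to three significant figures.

Km = 3.90 μM; Vmax = 5.21 μmol·min⁻¹

In reciprocal form, 1/v = (Km/Vmax)·(1/[S]) + 1/Vmax. The two points give (1/[S], 1/v) = (0.3831, 0.4785) and (0.1437, 0.2994).
Slope = (0.4785 − 0.2994)/(0.3831 − 0.1437) = 0.7478; intercept = 0.4785 − 0.7478×0.3831 = 0.1920.
Vmax = 1/intercept = 5.21 μmol·min⁻¹; Km = slope × Vmax = 0.7478 × 5.21 = 3.90 μM.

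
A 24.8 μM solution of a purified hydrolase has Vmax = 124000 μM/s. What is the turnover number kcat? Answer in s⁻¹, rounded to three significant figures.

kcat = Vmax/[E]total = 124000 μM/s / 24.8 μM = 5000 s⁻¹.

5000 s⁻¹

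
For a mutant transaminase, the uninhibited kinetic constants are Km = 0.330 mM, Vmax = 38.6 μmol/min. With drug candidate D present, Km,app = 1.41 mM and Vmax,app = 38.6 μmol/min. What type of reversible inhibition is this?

competitive

Km increases (0.330 → 1.41 mM) while Vmax is unchanged — the hallmark of competitive inhibition.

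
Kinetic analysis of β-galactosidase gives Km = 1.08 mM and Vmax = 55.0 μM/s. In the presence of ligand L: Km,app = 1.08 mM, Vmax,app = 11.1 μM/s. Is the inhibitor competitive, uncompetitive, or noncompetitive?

noncompetitive

Vmax decreases (55.0 → 11.1 μM/s) while Km is unchanged — pure noncompetitive inhibition.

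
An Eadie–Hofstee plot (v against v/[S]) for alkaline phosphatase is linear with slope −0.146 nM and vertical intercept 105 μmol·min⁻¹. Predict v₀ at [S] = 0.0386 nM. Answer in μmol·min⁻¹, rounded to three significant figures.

22.0 μmol·min⁻¹

In the Eadie–Hofstee form v = Vmax − Km·(v/[S]), the slope is −Km and the intercept is Vmax, so Km = 0.146 nM and Vmax = 105 μmol·min⁻¹.
v = 105 × 0.0386/(0.146 + 0.0386) = 22.0 μmol·min⁻¹.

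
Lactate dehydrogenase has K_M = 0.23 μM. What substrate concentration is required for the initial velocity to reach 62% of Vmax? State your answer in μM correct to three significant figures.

v/Vmax = [S]/(Km+[S]) = 0.62, so [S] = Km·0.62/(1 − 0.62) = 0.23 × 1.632.
[S] = 0.375 μM.

0.375 μM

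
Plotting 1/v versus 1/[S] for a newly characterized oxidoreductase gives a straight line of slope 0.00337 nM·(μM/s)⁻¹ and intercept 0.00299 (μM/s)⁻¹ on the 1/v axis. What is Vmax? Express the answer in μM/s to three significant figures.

334 μM/s

The y-intercept of a Lineweaver–Burk plot equals 1/Vmax, so Vmax = 1/0.00299 = 334 μM/s.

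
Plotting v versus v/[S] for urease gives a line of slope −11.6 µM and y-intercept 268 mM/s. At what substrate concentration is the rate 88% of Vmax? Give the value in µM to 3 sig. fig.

85.1 µM

The Eadie–Hofstee slope gives Km = 11.6 µM (slope = −Km).
v/Vmax = [S]/(Km+[S]) = 0.88 ⇒ [S] = Km·0.88/(1−0.88) = 11.6 × 7.333 = 85.1 µM.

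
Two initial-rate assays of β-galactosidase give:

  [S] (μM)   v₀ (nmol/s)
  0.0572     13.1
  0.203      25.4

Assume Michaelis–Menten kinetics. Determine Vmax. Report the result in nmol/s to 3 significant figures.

In reciprocal form, 1/v = (Km/Vmax)·(1/[S]) + 1/Vmax. The two points give (1/[S], 1/v) = (17.48, 0.07634) and (4.926, 0.03937).
Slope = (0.07634 − 0.03937)/(17.48 − 4.926) = 0.002944; intercept = 0.07634 − 0.002944×17.48 = 0.02487.
Vmax = 1/intercept = 40.2 nmol/s; Km = slope × Vmax = 0.002944 × 40.2 = 0.118 μM.

40.2 nmol/s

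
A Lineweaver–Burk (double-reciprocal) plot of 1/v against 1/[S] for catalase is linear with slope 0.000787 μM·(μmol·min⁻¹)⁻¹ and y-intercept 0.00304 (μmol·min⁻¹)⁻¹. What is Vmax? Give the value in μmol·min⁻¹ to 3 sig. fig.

329 μmol·min⁻¹

The y-intercept of a Lineweaver–Burk plot equals 1/Vmax, so Vmax = 1/0.00304 = 329 μmol·min⁻¹.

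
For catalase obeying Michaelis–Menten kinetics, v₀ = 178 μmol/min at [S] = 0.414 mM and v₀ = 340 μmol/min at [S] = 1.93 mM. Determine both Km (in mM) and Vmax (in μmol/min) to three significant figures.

In reciprocal form, 1/v = (Km/Vmax)·(1/[S]) + 1/Vmax. The two points give (1/[S], 1/v) = (2.415, 0.005618) and (0.5181, 0.002941).
Slope = (0.005618 − 0.002941)/(2.415 − 0.5181) = 0.001411; intercept = 0.005618 − 0.001411×2.415 = 0.002210.
Vmax = 1/intercept = 452 μmol/min; Km = slope × Vmax = 0.001411 × 452 = 0.638 mM.

Km = 0.638 mM; Vmax = 452 μmol/min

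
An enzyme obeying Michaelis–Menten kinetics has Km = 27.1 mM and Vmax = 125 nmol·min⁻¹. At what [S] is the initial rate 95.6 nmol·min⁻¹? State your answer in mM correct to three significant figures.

Rearranging v = Vmax[S]/(Km+[S]) gives [S] = Km·v/(Vmax − v).
[S] = 27.1 × 95.6 / (125 − 95.6) = 2591/29.40 = 88.1 mM.

88.1 mM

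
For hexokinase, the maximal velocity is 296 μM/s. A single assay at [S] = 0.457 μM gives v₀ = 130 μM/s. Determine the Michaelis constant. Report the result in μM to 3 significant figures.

0.584 μM

From v = Vmax[S]/(Km+[S]), Km = [S](Vmax − v)/v.
Km = 0.457 × (296 − 130) / 130 = 75.86/130 = 0.584 μM.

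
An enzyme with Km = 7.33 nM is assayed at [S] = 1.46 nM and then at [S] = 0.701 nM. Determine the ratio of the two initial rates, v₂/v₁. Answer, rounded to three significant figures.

The fractional saturations are [S]/(Km+[S]) = 1.46/8.790 = 0.1661 and 0.701/8.031 = 0.08729.
v₂/v₁ is just their ratio: 0.08729/0.1661 = 0.526.

0.526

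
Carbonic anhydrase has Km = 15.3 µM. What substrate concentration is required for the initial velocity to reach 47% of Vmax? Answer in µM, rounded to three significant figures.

13.6 µM

v/Vmax = [S]/(Km+[S]) = 0.47, so [S] = Km·0.47/(1 − 0.47) = 15.3 × 0.8868.
[S] = 13.6 µM.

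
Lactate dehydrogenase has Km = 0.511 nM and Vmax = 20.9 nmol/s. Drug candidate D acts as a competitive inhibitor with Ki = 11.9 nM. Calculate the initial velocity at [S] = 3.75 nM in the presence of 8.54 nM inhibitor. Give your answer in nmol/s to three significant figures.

16.9 nmol/s

α = 1 + [I]/Ki = 1 + 8.54/11.9 = 1.718.
For a competitive inhibitor, Vmax is unchanged and the apparent Km becomes α·Km: Km,app = 0.878 nM, Vmax,app = 20.9 nmol/s.
v = Vmax,app·[S]/(Km,app + [S]) = 20.9 × 3.75/(0.878 + 3.75) = 16.9 nmol/s.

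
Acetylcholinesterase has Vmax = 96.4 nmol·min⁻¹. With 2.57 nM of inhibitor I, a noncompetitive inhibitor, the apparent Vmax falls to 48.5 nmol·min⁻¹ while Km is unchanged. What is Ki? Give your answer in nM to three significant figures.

2.60 nM

Noncompetitive: Vmax,app = Vmax/α with α = 1 + [I]/Ki.
α = Vmax/Vmax,app = 96.4/48.5 = 1.988.
Ki = [I]/(α − 1) = 2.57/0.9876 = 2.60 nM.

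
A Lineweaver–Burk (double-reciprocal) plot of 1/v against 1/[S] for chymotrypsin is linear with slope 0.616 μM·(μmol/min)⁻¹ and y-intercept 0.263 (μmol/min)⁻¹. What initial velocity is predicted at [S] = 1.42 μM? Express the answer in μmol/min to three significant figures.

The y-intercept is 1/Vmax, so Vmax = 1/0.263 = 3.80 μmol/min.
The slope is Km/Vmax, so Km = 0.616 × 3.80 = 2.34 μM.
Then v = 3.80 × 1.42/(2.34 + 1.42) = 1.44 μmol/min.

1.44 μmol/min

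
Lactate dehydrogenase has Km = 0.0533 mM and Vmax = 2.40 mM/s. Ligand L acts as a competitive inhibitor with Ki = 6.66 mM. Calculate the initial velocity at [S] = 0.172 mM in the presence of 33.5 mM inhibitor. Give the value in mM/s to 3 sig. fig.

With α = 1 + [I]/Ki = 1 + 33.5/6.66 = 6.030, the competitive rate law is v = Vmax[S] / (αKm + [S]).
v = 2.40×0.172 / (6.030×0.0533 + 0.172) = 0.4128/0.4934 = 0.837 mM/s.

0.837 mM/s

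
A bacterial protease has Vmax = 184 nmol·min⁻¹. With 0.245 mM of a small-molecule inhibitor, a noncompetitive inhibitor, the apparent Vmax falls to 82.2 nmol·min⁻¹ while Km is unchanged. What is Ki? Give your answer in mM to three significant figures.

0.198 mM

Noncompetitive: Vmax,app = Vmax/α with α = 1 + [I]/Ki.
α = Vmax/Vmax,app = 184/82.2 = 2.238.
Ki = [I]/(α − 1) = 0.245/1.238 = 0.198 mM.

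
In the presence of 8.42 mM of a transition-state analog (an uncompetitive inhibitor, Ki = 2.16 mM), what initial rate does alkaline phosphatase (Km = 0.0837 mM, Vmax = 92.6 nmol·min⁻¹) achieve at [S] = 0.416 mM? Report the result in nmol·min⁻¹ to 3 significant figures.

With α = 1 + [I]/Ki = 1 + 8.42/2.16 = 4.898, the uncompetitive rate law is v = (Vmax/α)·[S] / (Km/α + [S]).
v = (92.6/4.898)×0.416 / (0.0837/4.898 + 0.416) = 7.865/0.4331 = 18.2 nmol·min⁻¹.

18.2 nmol·min⁻¹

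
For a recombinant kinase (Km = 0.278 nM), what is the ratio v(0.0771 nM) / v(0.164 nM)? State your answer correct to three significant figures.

0.585

Since Vmax cancels, v₂/v₁ = [S]₂(Km+[S]₁) / [S]₁(Km+[S]₂).
= 0.0771×(0.278+0.164) / (0.164×(0.278+0.0771)) = 0.03408/0.05824 = 0.585.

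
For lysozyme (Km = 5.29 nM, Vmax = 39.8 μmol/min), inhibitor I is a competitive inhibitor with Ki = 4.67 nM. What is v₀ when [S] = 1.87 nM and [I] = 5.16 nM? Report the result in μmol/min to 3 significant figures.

α = 1 + [I]/Ki = 1 + 5.16/4.67 = 2.105.
For a competitive inhibitor, Vmax is unchanged and the apparent Km becomes α·Km: Km,app = 11.1 nM, Vmax,app = 39.8 μmol/min.
v = Vmax,app·[S]/(Km,app + [S]) = 39.8 × 1.87/(11.1 + 1.87) = 5.72 μmol/min.

5.72 μmol/min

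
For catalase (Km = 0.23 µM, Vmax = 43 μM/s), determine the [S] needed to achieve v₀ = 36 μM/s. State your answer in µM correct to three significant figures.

1.18 µM

The required fractional saturation is v/Vmax = 36/43 = 0.8372.
Then [S]/(Km+[S]) = 0.8372 ⇒ [S] = 0.23 × 0.8372/(1 − 0.8372) = 1.18 µM.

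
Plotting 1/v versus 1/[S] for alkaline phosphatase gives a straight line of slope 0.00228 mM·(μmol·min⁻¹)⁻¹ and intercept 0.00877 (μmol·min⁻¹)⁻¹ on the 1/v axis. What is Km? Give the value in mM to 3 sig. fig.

0.260 mM

y-intercept = 1/Vmax ⇒ Vmax = 114 μmol·min⁻¹; slope = Km/Vmax ⇒ Km = slope × Vmax.
Km = 0.00228 × 114 = 0.260 mM.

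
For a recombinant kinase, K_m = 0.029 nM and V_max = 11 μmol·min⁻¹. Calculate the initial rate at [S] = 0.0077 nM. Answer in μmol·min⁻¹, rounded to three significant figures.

[S]/(Km+[S]) = 0.0077/0.03670 = 0.2098, the fractional saturation.
v = 0.2098 × Vmax = 0.2098 × 11 = 2.31 μmol·min⁻¹.

2.31 μmol·min⁻¹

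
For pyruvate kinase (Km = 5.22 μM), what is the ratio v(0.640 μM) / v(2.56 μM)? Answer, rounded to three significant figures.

0.332

Since Vmax cancels, v₂/v₁ = [S]₂(Km+[S]₁) / [S]₁(Km+[S]₂).
= 0.640×(5.22+2.56) / (2.56×(5.22+0.640)) = 4.979/15.00 = 0.332.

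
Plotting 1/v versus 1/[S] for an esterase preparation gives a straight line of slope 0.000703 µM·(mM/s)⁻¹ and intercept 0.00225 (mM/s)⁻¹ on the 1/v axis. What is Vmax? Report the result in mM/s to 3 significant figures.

444 mM/s

The y-intercept of a Lineweaver–Burk plot equals 1/Vmax, so Vmax = 1/0.00225 = 444 mM/s.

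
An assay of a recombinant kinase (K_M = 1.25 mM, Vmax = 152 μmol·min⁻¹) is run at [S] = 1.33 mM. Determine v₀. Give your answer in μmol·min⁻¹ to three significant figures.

78.4 μmol·min⁻¹

[S]/(Km+[S]) = 1.33/2.580 = 0.5155, the fractional saturation.
v = 0.5155 × Vmax = 0.5155 × 152 = 78.4 μmol·min⁻¹.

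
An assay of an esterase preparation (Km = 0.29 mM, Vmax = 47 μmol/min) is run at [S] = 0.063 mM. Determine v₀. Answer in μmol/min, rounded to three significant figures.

8.39 μmol/min

v = Vmax·[S]/(Km + [S]) = 47 × 0.063 / (0.29 + 0.063)
  = 2.961 / 0.3530 = 8.39 μmol/min.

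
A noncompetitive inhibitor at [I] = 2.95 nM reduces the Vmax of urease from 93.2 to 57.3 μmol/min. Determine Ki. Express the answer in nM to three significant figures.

Noncompetitive: Vmax,app = Vmax/α with α = 1 + [I]/Ki.
α = Vmax/Vmax,app = 93.2/57.3 = 1.627.
Ki = [I]/(α − 1) = 2.95/0.6265 = 4.71 nM.

4.71 nM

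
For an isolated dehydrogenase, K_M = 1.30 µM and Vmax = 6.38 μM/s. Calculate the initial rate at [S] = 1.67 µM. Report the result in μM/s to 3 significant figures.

[S]/(Km+[S]) = 1.67/2.970 = 0.5623, the fractional saturation.
v = 0.5623 × Vmax = 0.5623 × 6.38 = 3.59 μM/s.

3.59 μM/s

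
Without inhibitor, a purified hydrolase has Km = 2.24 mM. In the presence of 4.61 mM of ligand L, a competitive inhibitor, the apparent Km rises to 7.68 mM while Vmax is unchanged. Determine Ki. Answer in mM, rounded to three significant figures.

1.90 mM

Competitive: Km,app = α·Km with α = 1 + [I]/Ki.
α = Km,app/Km = 7.68/2.24 = 3.429.
Ki = [I]/(α − 1) = 4.61/2.429 = 1.90 mM.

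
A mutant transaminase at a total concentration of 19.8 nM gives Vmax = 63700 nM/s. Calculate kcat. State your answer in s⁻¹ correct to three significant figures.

3220 s⁻¹

kcat = Vmax/[E]total = 63700 nM/s / 19.8 nM = 3220 s⁻¹.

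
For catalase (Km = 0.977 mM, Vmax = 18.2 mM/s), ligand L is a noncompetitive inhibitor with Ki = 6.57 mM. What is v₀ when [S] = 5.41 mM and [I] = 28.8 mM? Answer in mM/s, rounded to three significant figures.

2.86 mM/s

α = 1 + [I]/Ki = 1 + 28.8/6.57 = 5.384.
For a noncompetitive inhibitor, Vmax is reduced to Vmax/α while Km is unchanged: Km,app = 0.977 mM, Vmax,app = 3.38 mM/s.
v = Vmax,app·[S]/(Km,app + [S]) = 3.38 × 5.41/(0.977 + 5.41) = 2.86 mM/s.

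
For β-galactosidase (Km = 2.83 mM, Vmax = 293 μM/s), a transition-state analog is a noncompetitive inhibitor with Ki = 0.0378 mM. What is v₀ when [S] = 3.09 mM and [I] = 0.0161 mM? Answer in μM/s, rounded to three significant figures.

α = 1 + [I]/Ki = 1 + 0.0161/0.0378 = 1.426.
For a noncompetitive inhibitor, Vmax is reduced to Vmax/α while Km is unchanged: Km,app = 2.83 mM, Vmax,app = 205 μM/s.
v = Vmax,app·[S]/(Km,app + [S]) = 205 × 3.09/(2.83 + 3.09) = 107 μM/s.

107 μM/s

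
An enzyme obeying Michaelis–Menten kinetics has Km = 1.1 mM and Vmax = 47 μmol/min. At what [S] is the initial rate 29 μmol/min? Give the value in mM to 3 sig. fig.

The required fractional saturation is v/Vmax = 29/47 = 0.6170.
Then [S]/(Km+[S]) = 0.6170 ⇒ [S] = 1.1 × 0.6170/(1 − 0.6170) = 1.77 mM.

1.77 mM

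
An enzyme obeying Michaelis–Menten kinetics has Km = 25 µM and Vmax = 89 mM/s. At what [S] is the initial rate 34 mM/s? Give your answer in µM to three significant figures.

Rearranging v = Vmax[S]/(Km+[S]) gives [S] = Km·v/(Vmax − v).
[S] = 25 × 34 / (89 − 34) = 850.0/55.00 = 15.5 µM.

15.5 µM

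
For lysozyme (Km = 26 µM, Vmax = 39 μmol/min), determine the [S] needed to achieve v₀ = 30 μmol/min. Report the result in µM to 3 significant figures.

86.7 µM

Rearranging v = Vmax[S]/(Km+[S]) gives [S] = Km·v/(Vmax − v).
[S] = 26 × 30 / (39 − 30) = 780.0/9.000 = 86.7 µM.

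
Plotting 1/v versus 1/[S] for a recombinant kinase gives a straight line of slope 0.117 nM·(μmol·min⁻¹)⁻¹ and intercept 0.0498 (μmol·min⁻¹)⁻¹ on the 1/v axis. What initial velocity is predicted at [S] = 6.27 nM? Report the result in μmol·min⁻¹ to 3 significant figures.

14.6 μmol·min⁻¹

The y-intercept is 1/Vmax, so Vmax = 1/0.0498 = 20.1 μmol·min⁻¹.
The slope is Km/Vmax, so Km = 0.117 × 20.1 = 2.35 nM.
Then v = 20.1 × 6.27/(2.35 + 6.27) = 14.6 μmol·min⁻¹.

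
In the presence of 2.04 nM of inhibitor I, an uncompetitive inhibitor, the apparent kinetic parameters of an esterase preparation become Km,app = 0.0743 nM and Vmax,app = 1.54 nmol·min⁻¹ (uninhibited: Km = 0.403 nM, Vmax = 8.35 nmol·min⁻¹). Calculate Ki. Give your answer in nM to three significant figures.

Uncompetitive: Vmax,app = Vmax/α (and Km,app = Km/α) with α = 1 + [I]/Ki.
α = Vmax/Vmax,app = 8.35/1.54 = 5.422.
Ki = [I]/(α − 1) = 2.04/4.422 = 0.461 nM.

0.461 nM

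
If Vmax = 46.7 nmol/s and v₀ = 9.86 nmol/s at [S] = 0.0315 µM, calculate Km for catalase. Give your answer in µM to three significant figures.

From v = Vmax[S]/(Km+[S]), Km = [S](Vmax − v)/v.
Km = 0.0315 × (46.7 − 9.86) / 9.86 = 1.160/9.86 = 0.118 µM.

0.118 µM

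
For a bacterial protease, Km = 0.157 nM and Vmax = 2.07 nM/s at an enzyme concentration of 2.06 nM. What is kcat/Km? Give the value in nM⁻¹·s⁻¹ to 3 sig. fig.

kcat = Vmax/[E]total = 2.07/2.06 = 1.00 s⁻¹.
kcat/Km = 1.00/0.157 = 6.40 nM⁻¹·s⁻¹.

6.40 nM⁻¹·s⁻¹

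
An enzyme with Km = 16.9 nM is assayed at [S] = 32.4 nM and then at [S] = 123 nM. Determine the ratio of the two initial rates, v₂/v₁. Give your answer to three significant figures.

1.34

Since Vmax cancels, v₂/v₁ = [S]₂(Km+[S]₁) / [S]₁(Km+[S]₂).
= 123×(16.9+32.4) / (32.4×(16.9+123)) = 6064/4533 = 1.34.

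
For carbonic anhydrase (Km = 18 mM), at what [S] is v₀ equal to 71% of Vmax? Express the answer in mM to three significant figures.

v/Vmax = [S]/(Km+[S]) = 0.71, so [S] = Km·0.71/(1 − 0.71) = 18 × 2.448.
[S] = 44.1 mM.

44.1 mM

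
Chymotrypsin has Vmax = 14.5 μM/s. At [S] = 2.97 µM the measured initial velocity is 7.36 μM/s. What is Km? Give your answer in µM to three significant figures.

v/Vmax = 7.36/14.5 = 0.5076 = [S]/(Km+[S]).
So Km + [S] = [S]/0.5076 = 5.851 µM, giving Km = 5.851 − 2.97 = 2.88 µM.

2.88 µM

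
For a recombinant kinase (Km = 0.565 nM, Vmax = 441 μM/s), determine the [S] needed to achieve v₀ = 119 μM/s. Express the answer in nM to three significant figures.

0.209 nM

Rearranging v = Vmax[S]/(Km+[S]) gives [S] = Km·v/(Vmax − v).
[S] = 0.565 × 119 / (441 − 119) = 67.24/322.0 = 0.209 nM.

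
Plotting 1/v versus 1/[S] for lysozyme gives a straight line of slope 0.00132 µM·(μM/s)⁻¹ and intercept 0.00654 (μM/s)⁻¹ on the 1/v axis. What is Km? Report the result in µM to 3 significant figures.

0.202 µM

y-intercept = 1/Vmax ⇒ Vmax = 153 μM/s; slope = Km/Vmax ⇒ Km = slope × Vmax.
Km = 0.00132 × 153 = 0.202 µM.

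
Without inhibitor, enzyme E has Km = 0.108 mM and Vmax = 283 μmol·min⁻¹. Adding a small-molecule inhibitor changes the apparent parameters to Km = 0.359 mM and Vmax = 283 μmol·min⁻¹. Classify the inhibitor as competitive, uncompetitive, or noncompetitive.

competitive

Km increases (0.108 → 0.359 mM) while Vmax is unchanged — the hallmark of competitive inhibition.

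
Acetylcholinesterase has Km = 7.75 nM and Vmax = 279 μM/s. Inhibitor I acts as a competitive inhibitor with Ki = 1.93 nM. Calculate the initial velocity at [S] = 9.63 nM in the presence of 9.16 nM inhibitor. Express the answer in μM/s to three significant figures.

49.6 μM/s

α = 1 + [I]/Ki = 1 + 9.16/1.93 = 5.746.
For a competitive inhibitor, Vmax is unchanged and the apparent Km becomes α·Km: Km,app = 44.5 nM, Vmax,app = 279 μM/s.
v = Vmax,app·[S]/(Km,app + [S]) = 279 × 9.63/(44.5 + 9.63) = 49.6 μM/s.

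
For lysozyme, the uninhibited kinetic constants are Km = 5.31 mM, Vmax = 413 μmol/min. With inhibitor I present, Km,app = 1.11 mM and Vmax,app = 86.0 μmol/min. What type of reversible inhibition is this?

uncompetitive

Both Km and Vmax decrease by the same factor (~4.80-fold) — characteristic of uncompetitive inhibition.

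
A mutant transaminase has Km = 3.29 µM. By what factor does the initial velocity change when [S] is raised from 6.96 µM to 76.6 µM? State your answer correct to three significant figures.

The fractional saturations are [S]/(Km+[S]) = 6.96/10.25 = 0.6790 and 76.6/79.89 = 0.9588.
v₂/v₁ is just their ratio: 0.9588/0.6790 = 1.41.

1.41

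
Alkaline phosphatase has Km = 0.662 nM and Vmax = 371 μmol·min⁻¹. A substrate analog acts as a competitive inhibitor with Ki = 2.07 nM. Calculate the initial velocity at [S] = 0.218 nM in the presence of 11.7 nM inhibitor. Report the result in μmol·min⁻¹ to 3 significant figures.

With α = 1 + [I]/Ki = 1 + 11.7/2.07 = 6.652, the competitive rate law is v = Vmax[S] / (αKm + [S]).
v = 371×0.218 / (6.652×0.662 + 0.218) = 80.88/4.622 = 17.5 μmol·min⁻¹.

17.5 μmol·min⁻¹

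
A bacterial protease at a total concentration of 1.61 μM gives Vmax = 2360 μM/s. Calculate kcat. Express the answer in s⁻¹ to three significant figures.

kcat = Vmax/[E]total = 2360 μM/s / 1.61 μM = 1470 s⁻¹.

1470 s⁻¹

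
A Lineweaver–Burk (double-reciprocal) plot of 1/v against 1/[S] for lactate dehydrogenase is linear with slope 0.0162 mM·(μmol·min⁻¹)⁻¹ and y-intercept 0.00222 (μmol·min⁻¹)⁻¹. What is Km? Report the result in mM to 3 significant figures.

y-intercept = 1/Vmax ⇒ Vmax = 450 μmol·min⁻¹; slope = Km/Vmax ⇒ Km = slope × Vmax.
Km = 0.0162 × 450 = 7.30 mM.

7.30 mM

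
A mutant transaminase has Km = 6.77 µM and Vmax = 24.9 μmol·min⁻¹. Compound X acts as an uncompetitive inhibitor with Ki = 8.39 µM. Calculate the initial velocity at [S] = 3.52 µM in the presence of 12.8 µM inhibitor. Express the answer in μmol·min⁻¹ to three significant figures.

α = 1 + [I]/Ki = 1 + 12.8/8.39 = 2.526.
For an uncompetitive inhibitor, both parameters are divided by α, giving Vmax/α and Km/α: Km,app = 2.68 µM, Vmax,app = 9.86 μmol·min⁻¹.
v = Vmax,app·[S]/(Km,app + [S]) = 9.86 × 3.52/(2.68 + 3.52) = 5.60 μmol·min⁻¹.

5.60 μmol·min⁻¹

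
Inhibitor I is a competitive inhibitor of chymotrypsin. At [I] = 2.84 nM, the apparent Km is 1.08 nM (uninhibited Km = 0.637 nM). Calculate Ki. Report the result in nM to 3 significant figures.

Competitive: Km,app = α·Km with α = 1 + [I]/Ki.
α = Km,app/Km = 1.08/0.637 = 1.695.
Since α = 1 + [I]/Ki, [I]/Ki = 1.695 − 1 = 0.6954 and Ki = 2.84/0.6954 = 4.08 nM.

4.08 nM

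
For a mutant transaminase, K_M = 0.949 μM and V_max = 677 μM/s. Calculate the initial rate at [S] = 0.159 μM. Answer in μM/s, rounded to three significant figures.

97.2 μM/s

[S]/(Km+[S]) = 0.159/1.108 = 0.1435, the fractional saturation.
v = 0.1435 × Vmax = 0.1435 × 677 = 97.2 μM/s.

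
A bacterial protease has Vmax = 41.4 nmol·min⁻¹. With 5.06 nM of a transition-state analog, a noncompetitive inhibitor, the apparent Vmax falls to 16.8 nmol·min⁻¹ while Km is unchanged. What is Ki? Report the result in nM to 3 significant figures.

3.46 nM

Noncompetitive: Vmax,app = Vmax/α with α = 1 + [I]/Ki.
α = Vmax/Vmax,app = 41.4/16.8 = 2.464.
Since α = 1 + [I]/Ki, [I]/Ki = 2.464 − 1 = 1.464 and Ki = 5.06/1.464 = 3.46 nM.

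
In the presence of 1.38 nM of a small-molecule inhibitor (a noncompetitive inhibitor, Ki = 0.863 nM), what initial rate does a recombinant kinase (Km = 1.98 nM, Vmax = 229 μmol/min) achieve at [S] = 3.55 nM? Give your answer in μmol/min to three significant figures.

With α = 1 + [I]/Ki = 1 + 1.38/0.863 = 2.599, the noncompetitive rate law is v = (Vmax/α)·[S] / (Km + [S]).
v = (229/2.599)×3.55 / (1.98 + 3.55) = 312.8/5.530 = 56.6 μmol/min.

56.6 μmol/min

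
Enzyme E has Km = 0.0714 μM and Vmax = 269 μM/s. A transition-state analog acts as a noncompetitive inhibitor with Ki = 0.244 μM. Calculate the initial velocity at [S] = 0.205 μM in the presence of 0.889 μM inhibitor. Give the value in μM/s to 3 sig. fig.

With α = 1 + [I]/Ki = 1 + 0.889/0.244 = 4.643, the noncompetitive rate law is v = (Vmax/α)·[S] / (Km + [S]).
v = (269/4.643)×0.205 / (0.0714 + 0.205) = 11.88/0.2764 = 43.0 μM/s.

43.0 μM/s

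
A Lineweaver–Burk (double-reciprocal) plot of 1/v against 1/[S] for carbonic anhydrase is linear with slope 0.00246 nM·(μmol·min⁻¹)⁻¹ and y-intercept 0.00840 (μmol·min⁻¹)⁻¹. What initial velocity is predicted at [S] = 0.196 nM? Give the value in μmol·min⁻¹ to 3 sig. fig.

The y-intercept is 1/Vmax, so Vmax = 1/0.00840 = 119 μmol·min⁻¹.
The slope is Km/Vmax, so Km = 0.00246 × 119 = 0.293 nM.
Then v = 119 × 0.196/(0.293 + 0.196) = 47.7 μmol·min⁻¹.

47.7 μmol·min⁻¹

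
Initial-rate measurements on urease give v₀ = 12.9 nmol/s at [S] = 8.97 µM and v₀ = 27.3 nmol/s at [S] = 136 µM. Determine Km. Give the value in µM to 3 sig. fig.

From v = Vmax[S]/(Km+[S]), each point gives Vmax = v(Km+[S])/[S].
Equating: 12.9(Km+8.97)/8.97 = 27.3(Km+136)/136.
1.438·Km + 12.9 = 0.2007·Km + 27.3, so (1.438 − 0.2007)·Km = 27.3 − 12.9.
Km = 14.40/1.237 = 11.6 µM; then Vmax = 12.9(11.6+8.97)/8.97 = 29.6 nmol/s.

11.6 µM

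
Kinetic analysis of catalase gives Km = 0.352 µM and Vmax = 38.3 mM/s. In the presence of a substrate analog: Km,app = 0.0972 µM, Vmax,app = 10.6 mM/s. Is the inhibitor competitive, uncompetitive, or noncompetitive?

Both Km and Vmax decrease by the same factor (~3.62-fold) — characteristic of uncompetitive inhibition.

uncompetitive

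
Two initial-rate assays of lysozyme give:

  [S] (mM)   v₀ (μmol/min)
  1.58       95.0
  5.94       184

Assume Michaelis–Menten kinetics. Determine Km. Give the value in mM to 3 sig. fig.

In reciprocal form, 1/v = (Km/Vmax)·(1/[S]) + 1/Vmax. The two points give (1/[S], 1/v) = (0.6329, 0.01053) and (0.1684, 0.005435).
Slope = (0.01053 − 0.005435)/(0.6329 − 0.1684) = 0.01096; intercept = 0.01053 − 0.01096×0.6329 = 0.003590.
Vmax = 1/intercept = 279 μmol/min; Km = slope × Vmax = 0.01096 × 279 = 3.05 mM.

3.05 mM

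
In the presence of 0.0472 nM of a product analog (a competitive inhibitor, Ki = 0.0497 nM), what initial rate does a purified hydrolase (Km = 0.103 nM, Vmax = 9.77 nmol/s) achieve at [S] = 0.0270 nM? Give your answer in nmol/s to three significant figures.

1.16 nmol/s

α = 1 + [I]/Ki = 1 + 0.0472/0.0497 = 1.950.
For a competitive inhibitor, Vmax is unchanged and the apparent Km becomes α·Km: Km,app = 0.201 nM, Vmax,app = 9.77 nmol/s.
v = Vmax,app·[S]/(Km,app + [S]) = 9.77 × 0.0270/(0.201 + 0.0270) = 1.16 nmol/s.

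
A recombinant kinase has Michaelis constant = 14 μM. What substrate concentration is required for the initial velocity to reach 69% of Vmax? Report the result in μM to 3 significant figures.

31.2 μM

v/Vmax = [S]/(Km+[S]) = 0.69, so [S] = Km·0.69/(1 − 0.69) = 14 × 2.226.
[S] = 31.2 μM.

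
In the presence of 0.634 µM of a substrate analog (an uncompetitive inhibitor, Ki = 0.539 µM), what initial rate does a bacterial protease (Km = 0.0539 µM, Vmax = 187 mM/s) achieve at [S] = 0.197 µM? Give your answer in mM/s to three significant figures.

With α = 1 + [I]/Ki = 1 + 0.634/0.539 = 2.176, the uncompetitive rate law is v = (Vmax/α)·[S] / (Km/α + [S]).
v = (187/2.176)×0.197 / (0.0539/2.176 + 0.197) = 16.93/0.2218 = 76.3 mM/s.

76.3 mM/s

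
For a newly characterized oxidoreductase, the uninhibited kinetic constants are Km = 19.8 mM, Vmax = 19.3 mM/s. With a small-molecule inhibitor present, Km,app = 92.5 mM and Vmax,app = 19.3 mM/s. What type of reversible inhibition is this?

Km increases (19.8 → 92.5 mM) while Vmax is unchanged — the hallmark of competitive inhibition.

competitive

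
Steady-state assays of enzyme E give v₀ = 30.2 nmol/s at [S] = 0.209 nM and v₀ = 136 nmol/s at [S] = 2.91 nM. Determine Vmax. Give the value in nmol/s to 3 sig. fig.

187 nmol/s

From v = Vmax[S]/(Km+[S]), each point gives Vmax = v(Km+[S])/[S].
Equating: 30.2(Km+0.209)/0.209 = 136(Km+2.91)/2.91.
144.5·Km + 30.2 = 46.74·Km + 136, so (144.5 − 46.74)·Km = 136 − 30.2.
Km = 105.8/97.76 = 1.08 nM; then Vmax = 30.2(1.08+0.209)/0.209 = 187 nmol/s.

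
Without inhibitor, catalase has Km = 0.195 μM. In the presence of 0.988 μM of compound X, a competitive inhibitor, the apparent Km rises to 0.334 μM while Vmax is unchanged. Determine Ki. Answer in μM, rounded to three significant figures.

Competitive: Km,app = α·Km with α = 1 + [I]/Ki.
α = Km,app/Km = 0.334/0.195 = 1.713.
Since α = 1 + [I]/Ki, [I]/Ki = 1.713 − 1 = 0.7128 and Ki = 0.988/0.7128 = 1.39 μM.

1.39 μM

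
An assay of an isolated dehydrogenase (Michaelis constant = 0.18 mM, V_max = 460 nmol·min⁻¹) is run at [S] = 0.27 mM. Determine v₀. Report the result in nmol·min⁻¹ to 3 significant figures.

276 nmol·min⁻¹

v = Vmax·[S]/(Km + [S]) = 460 × 0.27 / (0.18 + 0.27)
  = 124.2 / 0.4500 = 276 nmol·min⁻¹.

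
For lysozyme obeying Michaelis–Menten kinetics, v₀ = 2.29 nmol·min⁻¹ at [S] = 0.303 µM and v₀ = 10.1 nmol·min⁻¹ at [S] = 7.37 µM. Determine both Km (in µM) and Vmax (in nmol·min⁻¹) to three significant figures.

In reciprocal form, 1/v = (Km/Vmax)·(1/[S]) + 1/Vmax. The two points give (1/[S], 1/v) = (3.300, 0.4367) and (0.1357, 0.09901).
Slope = (0.4367 − 0.09901)/(3.300 − 0.1357) = 0.1067; intercept = 0.4367 − 0.1067×3.300 = 0.08453.
Vmax = 1/intercept = 11.8 nmol·min⁻¹; Km = slope × Vmax = 0.1067 × 11.8 = 1.26 µM.

Km = 1.26 µM; Vmax = 11.8 nmol·min⁻¹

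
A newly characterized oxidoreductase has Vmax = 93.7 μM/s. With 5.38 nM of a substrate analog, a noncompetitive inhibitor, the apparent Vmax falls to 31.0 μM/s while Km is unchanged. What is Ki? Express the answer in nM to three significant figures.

Noncompetitive: Vmax,app = Vmax/α with α = 1 + [I]/Ki.
α = Vmax/Vmax,app = 93.7/31.0 = 3.023.
Ki = [I]/(α − 1) = 5.38/2.023 = 2.66 nM.

2.66 nM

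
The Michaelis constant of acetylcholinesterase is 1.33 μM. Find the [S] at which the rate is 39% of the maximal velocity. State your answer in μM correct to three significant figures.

0.850 μM

v/Vmax = [S]/(Km+[S]) = 0.39, so [S] = Km·0.39/(1 − 0.39) = 1.33 × 0.6393.
[S] = 0.850 μM.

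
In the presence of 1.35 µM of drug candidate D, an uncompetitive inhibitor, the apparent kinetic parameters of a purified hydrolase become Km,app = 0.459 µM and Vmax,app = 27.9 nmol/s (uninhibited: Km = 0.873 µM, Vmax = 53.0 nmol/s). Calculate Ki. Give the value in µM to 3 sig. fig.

Uncompetitive: Vmax,app = Vmax/α (and Km,app = Km/α) with α = 1 + [I]/Ki.
α = Vmax/Vmax,app = 53.0/27.9 = 1.900.
Ki = [I]/(α − 1) = 1.35/0.8996 = 1.50 µM.

1.50 µM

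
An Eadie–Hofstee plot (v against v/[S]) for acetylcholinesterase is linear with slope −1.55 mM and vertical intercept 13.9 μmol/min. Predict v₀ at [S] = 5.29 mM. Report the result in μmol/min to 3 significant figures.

10.8 μmol/min

In the Eadie–Hofstee form v = Vmax − Km·(v/[S]), the slope is −Km and the intercept is Vmax, so Km = 1.55 mM and Vmax = 13.9 μmol/min.
v = 13.9 × 5.29/(1.55 + 5.29) = 10.8 μmol/min.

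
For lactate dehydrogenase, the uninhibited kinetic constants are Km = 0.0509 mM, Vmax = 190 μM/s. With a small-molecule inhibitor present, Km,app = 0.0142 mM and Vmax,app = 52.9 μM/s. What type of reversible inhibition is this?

Both Km and Vmax decrease by the same factor (~3.59-fold) — characteristic of uncompetitive inhibition.

uncompetitive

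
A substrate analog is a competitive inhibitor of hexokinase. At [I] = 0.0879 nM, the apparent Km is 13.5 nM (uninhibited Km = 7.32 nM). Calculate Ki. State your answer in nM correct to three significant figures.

Competitive: Km,app = α·Km with α = 1 + [I]/Ki.
α = Km,app/Km = 13.5/7.32 = 1.844.
Since α = 1 + [I]/Ki, [I]/Ki = 1.844 − 1 = 0.8443 and Ki = 0.0879/0.8443 = 0.104 nM.

0.104 nM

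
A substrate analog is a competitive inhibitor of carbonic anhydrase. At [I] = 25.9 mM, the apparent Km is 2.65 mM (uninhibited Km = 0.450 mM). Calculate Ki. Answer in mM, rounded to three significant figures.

5.30 mM

Competitive: Km,app = α·Km with α = 1 + [I]/Ki.
α = Km,app/Km = 2.65/0.450 = 5.889.
Ki = [I]/(α − 1) = 25.9/4.889 = 5.30 mM.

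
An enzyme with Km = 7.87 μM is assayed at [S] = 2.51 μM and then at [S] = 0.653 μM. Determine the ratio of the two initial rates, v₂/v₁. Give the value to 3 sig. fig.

The fractional saturations are [S]/(Km+[S]) = 2.51/10.38 = 0.2418 and 0.653/8.523 = 0.07662.
v₂/v₁ is just their ratio: 0.07662/0.2418 = 0.317.

0.317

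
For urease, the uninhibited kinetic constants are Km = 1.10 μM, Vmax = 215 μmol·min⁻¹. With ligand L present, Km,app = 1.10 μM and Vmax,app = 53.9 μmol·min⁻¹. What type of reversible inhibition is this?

Vmax decreases (215 → 53.9 μmol·min⁻¹) while Km is unchanged — pure noncompetitive inhibition.

noncompetitive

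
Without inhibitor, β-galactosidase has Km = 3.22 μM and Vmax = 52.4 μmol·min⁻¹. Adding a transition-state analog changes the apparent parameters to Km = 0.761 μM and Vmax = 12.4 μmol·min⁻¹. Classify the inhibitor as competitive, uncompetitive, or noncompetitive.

Both Km and Vmax decrease by the same factor (~4.23-fold) — characteristic of uncompetitive inhibition.

uncompetitive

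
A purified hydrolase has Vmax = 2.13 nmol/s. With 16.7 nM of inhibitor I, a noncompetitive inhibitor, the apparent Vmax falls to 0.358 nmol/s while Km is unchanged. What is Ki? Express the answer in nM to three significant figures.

3.37 nM

Noncompetitive: Vmax,app = Vmax/α with α = 1 + [I]/Ki.
α = Vmax/Vmax,app = 2.13/0.358 = 5.950.
Ki = [I]/(α − 1) = 16.7/4.950 = 3.37 nM.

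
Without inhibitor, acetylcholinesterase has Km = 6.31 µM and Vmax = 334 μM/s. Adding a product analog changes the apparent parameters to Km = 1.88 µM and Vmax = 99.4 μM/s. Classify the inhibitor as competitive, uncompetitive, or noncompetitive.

Both Km and Vmax decrease by the same factor (~3.36-fold) — characteristic of uncompetitive inhibition.

uncompetitive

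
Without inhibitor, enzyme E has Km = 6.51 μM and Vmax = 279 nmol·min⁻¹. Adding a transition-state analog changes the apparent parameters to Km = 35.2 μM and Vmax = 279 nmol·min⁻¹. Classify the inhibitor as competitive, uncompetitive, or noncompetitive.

Km increases (6.51 → 35.2 μM) while Vmax is unchanged — the hallmark of competitive inhibition.

competitive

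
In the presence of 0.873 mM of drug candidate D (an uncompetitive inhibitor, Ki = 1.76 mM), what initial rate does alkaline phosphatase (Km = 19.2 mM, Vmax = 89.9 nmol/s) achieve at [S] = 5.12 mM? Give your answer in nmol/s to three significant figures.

α = 1 + [I]/Ki = 1 + 0.873/1.76 = 1.496.
For an uncompetitive inhibitor, both parameters are divided by α, giving Vmax/α and Km/α: Km,app = 12.8 mM, Vmax,app = 60.1 nmol/s.
v = Vmax,app·[S]/(Km,app + [S]) = 60.1 × 5.12/(12.8 + 5.12) = 17.1 nmol/s.

17.1 nmol/s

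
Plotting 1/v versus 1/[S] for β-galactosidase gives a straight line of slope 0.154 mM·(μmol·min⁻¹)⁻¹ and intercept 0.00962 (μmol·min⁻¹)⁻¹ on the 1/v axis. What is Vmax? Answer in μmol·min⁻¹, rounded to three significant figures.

The y-intercept of a Lineweaver–Burk plot equals 1/Vmax, so Vmax = 1/0.00962 = 104 μmol·min⁻¹.

104 μmol·min⁻¹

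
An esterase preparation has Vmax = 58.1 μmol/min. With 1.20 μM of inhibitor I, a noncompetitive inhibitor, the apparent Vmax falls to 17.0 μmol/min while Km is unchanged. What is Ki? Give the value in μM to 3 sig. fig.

Noncompetitive: Vmax,app = Vmax/α with α = 1 + [I]/Ki.
α = Vmax/Vmax,app = 58.1/17.0 = 3.418.
Ki = [I]/(α − 1) = 1.20/2.418 = 0.496 μM.

0.496 μM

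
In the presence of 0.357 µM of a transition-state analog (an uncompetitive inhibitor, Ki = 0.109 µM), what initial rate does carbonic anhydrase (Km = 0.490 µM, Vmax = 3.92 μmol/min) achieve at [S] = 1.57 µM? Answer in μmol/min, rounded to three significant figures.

With α = 1 + [I]/Ki = 1 + 0.357/0.109 = 4.275, the uncompetitive rate law is v = (Vmax/α)·[S] / (Km/α + [S]).
v = (3.92/4.275)×1.57 / (0.490/4.275 + 1.57) = 1.440/1.685 = 0.855 μmol/min.

0.855 μmol/min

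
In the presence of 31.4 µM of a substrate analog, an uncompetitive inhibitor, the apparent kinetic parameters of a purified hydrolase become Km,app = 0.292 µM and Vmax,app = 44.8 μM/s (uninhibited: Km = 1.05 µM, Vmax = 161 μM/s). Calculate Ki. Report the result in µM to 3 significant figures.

12.1 µM

Uncompetitive: Vmax,app = Vmax/α (and Km,app = Km/α) with α = 1 + [I]/Ki.
α = Vmax/Vmax,app = 161/44.8 = 3.594.
Ki = [I]/(α − 1) = 31.4/2.594 = 12.1 µM.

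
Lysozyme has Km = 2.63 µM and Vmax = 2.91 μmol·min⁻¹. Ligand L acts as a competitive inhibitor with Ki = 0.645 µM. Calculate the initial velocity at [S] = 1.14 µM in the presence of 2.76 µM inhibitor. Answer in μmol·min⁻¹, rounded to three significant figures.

With α = 1 + [I]/Ki = 1 + 2.76/0.645 = 5.279, the competitive rate law is v = Vmax[S] / (αKm + [S]).
v = 2.91×1.14 / (5.279×2.63 + 1.14) = 3.317/15.02 = 0.221 μmol·min⁻¹.

0.221 μmol·min⁻¹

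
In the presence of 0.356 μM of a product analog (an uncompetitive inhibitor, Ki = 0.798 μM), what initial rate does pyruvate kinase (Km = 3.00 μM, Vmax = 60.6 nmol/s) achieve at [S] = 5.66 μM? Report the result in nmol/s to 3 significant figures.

α = 1 + [I]/Ki = 1 + 0.356/0.798 = 1.446.
For an uncompetitive inhibitor, both parameters are divided by α, giving Vmax/α and Km/α: Km,app = 2.07 μM, Vmax,app = 41.9 nmol/s.
v = Vmax,app·[S]/(Km,app + [S]) = 41.9 × 5.66/(2.07 + 5.66) = 30.7 nmol/s.

30.7 nmol/s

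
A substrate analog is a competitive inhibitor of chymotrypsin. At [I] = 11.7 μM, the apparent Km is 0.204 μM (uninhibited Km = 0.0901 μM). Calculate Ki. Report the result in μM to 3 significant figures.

Competitive: Km,app = α·Km with α = 1 + [I]/Ki.
α = Km,app/Km = 0.204/0.0901 = 2.264.
Ki = [I]/(α − 1) = 11.7/1.264 = 9.26 μM.

9.26 μM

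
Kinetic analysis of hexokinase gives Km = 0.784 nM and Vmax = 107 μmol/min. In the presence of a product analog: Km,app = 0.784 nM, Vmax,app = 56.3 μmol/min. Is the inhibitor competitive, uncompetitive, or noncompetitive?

noncompetitive

Vmax decreases (107 → 56.3 μmol/min) while Km is unchanged — pure noncompetitive inhibition.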